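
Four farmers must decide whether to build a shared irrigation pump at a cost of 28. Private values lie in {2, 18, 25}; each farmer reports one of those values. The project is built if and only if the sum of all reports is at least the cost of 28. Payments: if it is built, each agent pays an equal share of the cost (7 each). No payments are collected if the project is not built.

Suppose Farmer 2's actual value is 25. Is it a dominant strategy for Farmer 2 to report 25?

Check each profile of the others' reports and compare truth against every alternative report.
Others report (2, 2, 2): truth gives 18, best alternative gives 0.
Others report (2, 2, 18): truth gives 18, best alternative gives 18.
Others report (2, 2, 25): truth gives 18, best alternative gives 18.
Others report (2, 18, 2): truth gives 18, best alternative gives 18.
Others report (2, 18, 18): truth gives 18, best alternative gives 18.
Others report (2, 18, 25): truth gives 18, best alternative gives 18.
(Remaining 21 profiles checked similarly; truth is weakly best in each.)
In every case the truthful report is at least as good as any alternative, so it is a dominant strategy.

Yes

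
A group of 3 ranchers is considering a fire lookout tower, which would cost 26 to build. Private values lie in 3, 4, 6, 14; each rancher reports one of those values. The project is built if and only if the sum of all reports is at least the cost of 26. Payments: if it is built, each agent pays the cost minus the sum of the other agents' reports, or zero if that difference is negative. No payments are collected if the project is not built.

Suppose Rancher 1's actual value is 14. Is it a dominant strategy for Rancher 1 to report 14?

Yes

Check each profile of the others' reports and compare truth against every alternative report.
Others report (4, 14): truth gives 6, best alternative gives 0.
Others report (14, 4): truth gives 6, best alternative gives 0.
Others report (3, 14): truth gives 5, best alternative gives 0.
Others report (14, 3): truth gives 5, best alternative gives 0.
Others report (14, 14): truth gives 14, best alternative gives 14.
Others report (6, 14): truth gives 8, best alternative gives 8.
(Remaining 10 profiles checked similarly; truth is weakly best in each.)
In every case the truthful report is at least as good as any alternative, so it is a dominant strategy.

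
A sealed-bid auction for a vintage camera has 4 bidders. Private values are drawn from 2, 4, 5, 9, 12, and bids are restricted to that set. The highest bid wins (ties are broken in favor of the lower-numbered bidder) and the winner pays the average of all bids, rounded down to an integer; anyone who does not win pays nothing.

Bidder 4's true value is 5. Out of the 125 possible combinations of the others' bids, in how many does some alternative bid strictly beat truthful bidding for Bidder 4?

3

Others bid (2, 2, 5): truth gives 0; bid 9 gives 1 > 0. Violating.
Others bid (2, 5, 2): truth gives 0; bid 9 gives 1 > 0. Violating.
Others bid (5, 2, 2): truth gives 0; bid 9 gives 1 > 0. Violating.
Others bid (2, 2, 2): truth gives 3; no alternative beats it.
Others bid (2, 2, 4): truth gives 2; no alternative beats it.
(Checking all 125 profiles: 3 have a profitable deviation, 122 do not.)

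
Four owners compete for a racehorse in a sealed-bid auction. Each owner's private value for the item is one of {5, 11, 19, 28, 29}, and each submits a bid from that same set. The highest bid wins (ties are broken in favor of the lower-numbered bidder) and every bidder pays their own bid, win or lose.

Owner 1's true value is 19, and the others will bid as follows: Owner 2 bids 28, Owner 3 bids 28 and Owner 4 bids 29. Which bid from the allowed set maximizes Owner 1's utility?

Bid 5: loses but pays 5, utility -5.
Bid 11: loses but pays 11, utility -11.
Bid 19: loses but pays 19, utility -19.
Bid 28: loses but pays 28, utility -28.
Bid 29: wins, pays 29, utility 19 - 29 = -10.
The best choice is 5 with utility -5.

5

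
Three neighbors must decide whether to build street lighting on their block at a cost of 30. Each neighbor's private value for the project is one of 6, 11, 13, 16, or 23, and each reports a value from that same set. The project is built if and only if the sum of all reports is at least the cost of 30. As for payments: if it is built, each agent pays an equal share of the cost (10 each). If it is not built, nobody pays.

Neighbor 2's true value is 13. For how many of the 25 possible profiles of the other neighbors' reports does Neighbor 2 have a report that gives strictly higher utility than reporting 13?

1

Others report (6, 6): truth gives 0; report 23 gives 3 > 0. Violating.
Others report (6, 11): truth gives 3; no alternative beats it.
Others report (6, 13): truth gives 3; no alternative beats it.
(Checking all 25 profiles: 1 has a profitable deviation, 24 do not.)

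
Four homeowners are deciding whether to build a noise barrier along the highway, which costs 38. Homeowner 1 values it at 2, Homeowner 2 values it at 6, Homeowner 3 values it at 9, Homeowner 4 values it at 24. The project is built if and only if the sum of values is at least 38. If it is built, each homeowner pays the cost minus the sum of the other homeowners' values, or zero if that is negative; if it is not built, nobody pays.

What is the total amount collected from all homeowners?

30

Total value 41 ≥ cost 38, so it is built.
Homeowner 1: others sum to 39; max(0, 38 - 39) = 0.
Homeowner 2: others sum to 35; max(0, 38 - 35) = 3.
Homeowner 3: others sum to 32; max(0, 38 - 32) = 6.
Homeowner 4: others sum to 17; max(0, 38 - 17) = 21.
Total collected = 0 + 3 + 6 + 21 = 30.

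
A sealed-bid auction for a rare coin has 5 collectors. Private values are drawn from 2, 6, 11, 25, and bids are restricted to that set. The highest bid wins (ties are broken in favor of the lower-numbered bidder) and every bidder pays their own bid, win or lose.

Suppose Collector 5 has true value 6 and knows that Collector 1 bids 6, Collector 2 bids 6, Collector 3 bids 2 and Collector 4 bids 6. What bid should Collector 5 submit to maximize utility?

Bid 2: loses but pays 2, utility -2.
Bid 6: loses but pays 6, utility -6.
Bid 11: wins, pays 11, utility 6 - 11 = -5.
Bid 25: wins, pays 25, utility 6 - 25 = -19.
The best choice is 2 with utility -2.

2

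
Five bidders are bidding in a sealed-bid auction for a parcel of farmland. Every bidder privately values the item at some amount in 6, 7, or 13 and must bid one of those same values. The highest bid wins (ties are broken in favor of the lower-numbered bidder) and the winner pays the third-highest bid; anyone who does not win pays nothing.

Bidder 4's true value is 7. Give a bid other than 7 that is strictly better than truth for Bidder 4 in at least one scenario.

13

Suppose Bidder 1 bids 6, Bidder 2 bids 6, Bidder 3 bids 6 and Bidder 5 bids 13.
Bid 7: loses, pays 0, utility 0.
Bid 13: wins, pays 6, utility 7 - 6 = 1.
So bidding 13 beats truth here (1 > 0).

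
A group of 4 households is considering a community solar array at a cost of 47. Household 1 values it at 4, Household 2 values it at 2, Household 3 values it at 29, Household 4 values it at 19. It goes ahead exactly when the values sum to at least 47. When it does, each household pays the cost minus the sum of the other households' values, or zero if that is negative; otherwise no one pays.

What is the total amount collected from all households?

Total value 54 ≥ cost 47, so it is built.
Household 1: others sum to 50; max(0, 47 - 50) = 0.
Household 2: others sum to 52; max(0, 47 - 52) = 0.
Household 3: others sum to 25; max(0, 47 - 25) = 22.
Household 4: others sum to 35; max(0, 47 - 35) = 12.
Total collected = 0 + 0 + 22 + 12 = 34.

34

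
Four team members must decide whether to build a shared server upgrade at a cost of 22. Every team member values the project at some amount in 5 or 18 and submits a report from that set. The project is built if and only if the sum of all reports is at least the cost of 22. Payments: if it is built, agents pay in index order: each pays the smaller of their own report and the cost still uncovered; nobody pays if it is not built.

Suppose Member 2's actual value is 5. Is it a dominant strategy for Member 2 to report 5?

Yes

Check each profile of the others' reports and compare truth against every alternative report.
Others report (5, 5, 5): truth gives 0, best alternative gives -12.
Others report (5, 5, 18): truth gives 0, best alternative gives -12.
Others report (5, 18, 5): truth gives 0, best alternative gives -12.
Others report (5, 18, 18): truth gives 0, best alternative gives -12.
Others report (18, 5, 5): truth gives 1, best alternative gives 1.
Others report (18, 5, 18): truth gives 1, best alternative gives 1.
(Remaining 2 profiles checked similarly; truth is weakly best in each.)
In every case the truthful report is at least as good as any alternative, so it is a dominant strategy.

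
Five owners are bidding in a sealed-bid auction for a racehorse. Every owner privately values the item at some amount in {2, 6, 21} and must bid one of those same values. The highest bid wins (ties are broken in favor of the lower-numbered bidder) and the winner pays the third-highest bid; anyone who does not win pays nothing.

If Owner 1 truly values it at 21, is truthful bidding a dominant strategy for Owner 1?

Check each profile of the others' bids and compare truth against every alternative bid.
Others bid (2, 2, 2, 21): truth gives 19, best alternative gives 0.
Others bid (2, 2, 21, 2): truth gives 19, best alternative gives 0.
Others bid (2, 21, 2, 2): truth gives 19, best alternative gives 0.
Others bid (21, 2, 2, 2): truth gives 19, best alternative gives 0.
Others bid (2, 2, 6, 21): truth gives 15, best alternative gives 0.
Others bid (2, 2, 21, 6): truth gives 15, best alternative gives 0.
(Remaining 75 profiles checked similarly; truth is weakly best in each.)
In every case the truthful bid is at least as good as any alternative, so it is a dominant strategy.

Yes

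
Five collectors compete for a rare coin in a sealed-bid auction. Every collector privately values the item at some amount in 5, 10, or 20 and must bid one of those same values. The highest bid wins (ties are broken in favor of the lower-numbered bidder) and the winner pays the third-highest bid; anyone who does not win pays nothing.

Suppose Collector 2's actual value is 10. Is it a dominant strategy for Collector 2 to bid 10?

No

Consider the case where Collector 1 bids 5, Collector 3 bids 5, Collector 4 bids 5 and Collector 5 bids 20.
Truthful bid 10: loses, pays 0, utility 0.
Bid 20 instead: wins, pays 5, utility 10 - 5 = 5.
Since 5 > 0, bidding 20 is strictly better here, so truthful bidding is not dominant.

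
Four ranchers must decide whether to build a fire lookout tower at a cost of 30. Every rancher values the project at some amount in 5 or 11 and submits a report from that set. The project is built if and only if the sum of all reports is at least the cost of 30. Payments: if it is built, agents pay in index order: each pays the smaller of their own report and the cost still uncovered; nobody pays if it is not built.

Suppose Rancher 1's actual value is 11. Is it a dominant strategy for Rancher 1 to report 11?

Consider the case where Rancher 2 reports 5, Rancher 3 reports 11 and Rancher 4 reports 11.
Truthful report 11: project built, pays 11, utility 11 - 11 = 0.
Report 5 instead: project built, pays 5, utility 11 - 5 = 6.
Since 6 > 0, reporting 5 is strictly better here, so truthful reporting is not dominant.

No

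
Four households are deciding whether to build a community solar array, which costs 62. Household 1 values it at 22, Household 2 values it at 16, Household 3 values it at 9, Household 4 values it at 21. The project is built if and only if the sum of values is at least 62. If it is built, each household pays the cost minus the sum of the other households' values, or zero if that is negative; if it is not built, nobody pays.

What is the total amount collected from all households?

Total value 68 ≥ cost 62, so it is built.
Household 1: others sum to 46; max(0, 62 - 46) = 16.
Household 2: others sum to 52; max(0, 62 - 52) = 10.
Household 3: others sum to 59; max(0, 62 - 59) = 3.
Household 4: others sum to 47; max(0, 62 - 47) = 15.
Total collected = 16 + 10 + 3 + 15 = 44.

44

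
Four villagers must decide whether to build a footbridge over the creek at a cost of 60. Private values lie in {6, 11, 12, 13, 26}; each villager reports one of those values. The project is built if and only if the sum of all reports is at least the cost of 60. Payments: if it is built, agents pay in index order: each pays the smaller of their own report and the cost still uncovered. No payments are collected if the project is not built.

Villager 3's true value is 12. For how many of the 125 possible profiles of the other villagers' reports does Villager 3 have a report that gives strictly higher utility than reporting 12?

Others report (6, 26, 26): truth gives 0; report 6 gives 6 > 0. Violating.
Others report (11, 12, 26): truth gives 0; report 11 gives 1 > 0. Violating.
Others report (11, 13, 26): truth gives 0; report 11 gives 1 > 0. Violating.
Others report (11, 26, 12): truth gives 0; report 11 gives 1 > 0. Violating.
Others report (6, 6, 6): truth gives 0; no alternative beats it.
Others report (6, 6, 11): truth gives 0; no alternative beats it.
(Checking all 125 profiles: 37 have a profitable deviation, 88 do not.)

37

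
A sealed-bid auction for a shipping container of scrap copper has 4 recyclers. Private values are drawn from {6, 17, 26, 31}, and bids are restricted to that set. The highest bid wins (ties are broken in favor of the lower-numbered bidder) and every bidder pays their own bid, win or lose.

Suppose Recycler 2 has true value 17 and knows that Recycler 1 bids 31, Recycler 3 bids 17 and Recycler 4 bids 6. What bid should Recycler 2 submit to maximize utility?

6

Bid 6: loses but pays 6, utility -6.
Bid 17: loses but pays 17, utility -17.
Bid 26: loses but pays 26, utility -26.
Bid 31: loses but pays 31, utility -31.
The best choice is 6 with utility -6.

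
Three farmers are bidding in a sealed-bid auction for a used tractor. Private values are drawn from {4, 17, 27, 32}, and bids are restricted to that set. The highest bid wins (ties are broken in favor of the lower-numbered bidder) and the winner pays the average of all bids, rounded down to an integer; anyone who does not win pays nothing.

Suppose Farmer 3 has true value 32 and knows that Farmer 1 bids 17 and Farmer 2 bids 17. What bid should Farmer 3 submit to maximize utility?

Bid 4: loses, pays 0, utility 0.
Bid 17: loses, pays 0, utility 0.
Bid 27: wins, pays 20, utility 32 - 20 = 12.
Bid 32: wins, pays 22, utility 32 - 22 = 10.
The best choice is 27 with utility 12.

27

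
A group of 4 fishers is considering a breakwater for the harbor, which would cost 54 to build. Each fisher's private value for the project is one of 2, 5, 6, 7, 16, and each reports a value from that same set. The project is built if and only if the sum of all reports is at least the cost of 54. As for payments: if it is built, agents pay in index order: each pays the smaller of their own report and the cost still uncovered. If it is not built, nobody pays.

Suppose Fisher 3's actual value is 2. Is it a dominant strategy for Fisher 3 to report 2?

Yes

Check each profile of the others' reports and compare truth against every alternative report.
Others report (2, 2, 2): truth gives 0, best alternative gives 0.
Others report (2, 2, 5): truth gives 0, best alternative gives 0.
Others report (2, 2, 6): truth gives 0, best alternative gives 0.
Others report (2, 2, 7): truth gives 0, best alternative gives 0.
Others report (2, 2, 16): truth gives 0, best alternative gives 0.
Others report (2, 5, 2): truth gives 0, best alternative gives 0.
(Remaining 119 profiles checked similarly; truth is weakly best in each.)
In every case the truthful report is at least as good as any alternative, so it is a dominant strategy.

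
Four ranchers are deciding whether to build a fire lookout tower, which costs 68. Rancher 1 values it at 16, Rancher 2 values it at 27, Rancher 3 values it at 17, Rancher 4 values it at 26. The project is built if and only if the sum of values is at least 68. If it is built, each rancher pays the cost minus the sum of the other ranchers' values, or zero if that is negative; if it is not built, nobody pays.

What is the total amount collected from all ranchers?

17

Total value 86 ≥ cost 68, so it is built.
Rancher 1: others sum to 70; max(0, 68 - 70) = 0.
Rancher 2: others sum to 59; max(0, 68 - 59) = 9.
Rancher 3: others sum to 69; max(0, 68 - 69) = 0.
Rancher 4: others sum to 60; max(0, 68 - 60) = 8.
Total collected = 0 + 9 + 0 + 8 = 17.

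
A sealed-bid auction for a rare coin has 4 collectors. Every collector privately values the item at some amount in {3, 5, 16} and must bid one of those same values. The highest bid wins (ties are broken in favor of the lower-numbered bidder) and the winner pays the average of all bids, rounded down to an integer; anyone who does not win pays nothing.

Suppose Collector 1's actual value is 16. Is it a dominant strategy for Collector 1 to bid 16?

No

Consider the case where Collector 2 bids 3, Collector 3 bids 3 and Collector 4 bids 3.
Truthful bid 16: wins, pays 6, utility 16 - 6 = 10.
Bid 3 instead: wins, pays 3, utility 16 - 3 = 13.
Since 13 > 10, bidding 3 is strictly better here, so truthful bidding is not dominant.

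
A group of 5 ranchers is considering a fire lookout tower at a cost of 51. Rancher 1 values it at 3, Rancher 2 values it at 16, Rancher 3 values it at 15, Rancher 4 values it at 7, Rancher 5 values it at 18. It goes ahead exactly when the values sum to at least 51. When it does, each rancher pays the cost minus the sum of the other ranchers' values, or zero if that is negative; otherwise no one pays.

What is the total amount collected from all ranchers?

Total value 59 ≥ cost 51, so it is built.
Rancher 1: others sum to 56; max(0, 51 - 56) = 0.
Rancher 2: others sum to 43; max(0, 51 - 43) = 8.
Rancher 3: others sum to 44; max(0, 51 - 44) = 7.
Rancher 4: others sum to 52; max(0, 51 - 52) = 0.
Rancher 5: others sum to 41; max(0, 51 - 41) = 10.
Total collected = 0 + 8 + 7 + 0 + 10 = 25.

25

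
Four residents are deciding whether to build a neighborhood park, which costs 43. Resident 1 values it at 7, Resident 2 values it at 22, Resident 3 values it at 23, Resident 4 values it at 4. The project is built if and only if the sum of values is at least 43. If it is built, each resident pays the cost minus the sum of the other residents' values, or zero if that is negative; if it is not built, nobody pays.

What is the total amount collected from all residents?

Total value 56 ≥ cost 43, so it is built.
Resident 1: others sum to 49; max(0, 43 - 49) = 0.
Resident 2: others sum to 34; max(0, 43 - 34) = 9.
Resident 3: others sum to 33; max(0, 43 - 33) = 10.
Resident 4: others sum to 52; max(0, 43 - 52) = 0.
Total collected = 0 + 9 + 10 + 0 = 19.

19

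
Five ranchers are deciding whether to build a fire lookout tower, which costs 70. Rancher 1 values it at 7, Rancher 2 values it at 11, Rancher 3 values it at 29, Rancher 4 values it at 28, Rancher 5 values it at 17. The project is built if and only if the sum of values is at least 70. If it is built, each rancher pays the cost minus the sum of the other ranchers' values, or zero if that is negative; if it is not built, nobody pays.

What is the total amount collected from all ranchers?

Total value 92 ≥ cost 70, so it is built.
Rancher 1: others sum to 85; max(0, 70 - 85) = 0.
Rancher 2: others sum to 81; max(0, 70 - 81) = 0.
Rancher 3: others sum to 63; max(0, 70 - 63) = 7.
Rancher 4: others sum to 64; max(0, 70 - 64) = 6.
Rancher 5: others sum to 75; max(0, 70 - 75) = 0.
Total collected = 0 + 0 + 7 + 6 + 0 = 13.

13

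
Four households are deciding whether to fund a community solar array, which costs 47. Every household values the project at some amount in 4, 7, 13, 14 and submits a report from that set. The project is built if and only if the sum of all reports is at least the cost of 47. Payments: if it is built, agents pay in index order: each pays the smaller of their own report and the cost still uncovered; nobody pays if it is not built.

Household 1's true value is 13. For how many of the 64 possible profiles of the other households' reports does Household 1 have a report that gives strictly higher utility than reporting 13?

7

Others report (13, 13, 14): truth gives 0; report 7 gives 6 > 0. Violating.
Others report (13, 14, 13): truth gives 0; report 7 gives 6 > 0. Violating.
Others report (13, 14, 14): truth gives 0; report 7 gives 6 > 0. Violating.
Others report (14, 13, 13): truth gives 0; report 7 gives 6 > 0. Violating.
Others report (4, 4, 4): truth gives 0; no alternative beats it.
Others report (4, 4, 7): truth gives 0; no alternative beats it.
(Checking all 64 profiles: 7 have a profitable deviation, 57 do not.)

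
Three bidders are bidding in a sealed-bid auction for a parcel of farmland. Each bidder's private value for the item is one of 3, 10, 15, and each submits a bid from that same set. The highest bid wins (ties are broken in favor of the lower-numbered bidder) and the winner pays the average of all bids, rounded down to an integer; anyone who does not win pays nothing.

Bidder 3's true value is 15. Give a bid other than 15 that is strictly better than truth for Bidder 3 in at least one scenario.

10

Suppose Bidder 1 bids 3 and Bidder 2 bids 3.
Bid 15: wins, pays 7, utility 15 - 7 = 8.
Bid 10: wins, pays 5, utility 15 - 5 = 10.
So bidding 10 beats truth here (10 > 8).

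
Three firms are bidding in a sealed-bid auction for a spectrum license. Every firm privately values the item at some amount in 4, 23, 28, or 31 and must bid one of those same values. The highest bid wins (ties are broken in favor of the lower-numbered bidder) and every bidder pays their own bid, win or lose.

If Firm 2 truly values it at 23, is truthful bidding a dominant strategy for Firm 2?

Consider the case where Firm 1 bids 4 and Firm 3 bids 28.
Truthful bid 23: loses but pays 23, utility -23.
Bid 4 instead: loses but pays 4, utility -4.
Since -4 > -23, bidding 4 is strictly better here, so truthful bidding is not dominant.

No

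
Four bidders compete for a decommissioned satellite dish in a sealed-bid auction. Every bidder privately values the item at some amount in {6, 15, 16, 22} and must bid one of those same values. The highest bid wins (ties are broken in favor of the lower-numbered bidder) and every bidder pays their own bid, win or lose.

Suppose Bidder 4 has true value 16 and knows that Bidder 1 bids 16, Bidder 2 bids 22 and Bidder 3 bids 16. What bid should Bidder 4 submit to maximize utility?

6

Bid 6: loses but pays 6, utility -6.
Bid 15: loses but pays 15, utility -15.
Bid 16: loses but pays 16, utility -16.
Bid 22: loses but pays 22, utility -22.
The best choice is 6 with utility -6.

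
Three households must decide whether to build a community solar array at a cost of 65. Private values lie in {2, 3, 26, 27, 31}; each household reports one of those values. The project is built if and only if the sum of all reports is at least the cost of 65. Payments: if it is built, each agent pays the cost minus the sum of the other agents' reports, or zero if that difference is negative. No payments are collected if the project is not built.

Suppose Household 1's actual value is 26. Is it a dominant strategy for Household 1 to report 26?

Check each profile of the others' reports and compare truth against every alternative report.
Others report (31, 31): truth gives 23, best alternative gives 23.
Others report (27, 31): truth gives 19, best alternative gives 19.
Others report (31, 27): truth gives 19, best alternative gives 19.
Others report (26, 31): truth gives 18, best alternative gives 18.
Others report (31, 26): truth gives 18, best alternative gives 18.
Others report (27, 27): truth gives 15, best alternative gives 15.
(Remaining 19 profiles checked similarly; truth is weakly best in each.)
In every case the truthful report is at least as good as any alternative, so it is a dominant strategy.

Yes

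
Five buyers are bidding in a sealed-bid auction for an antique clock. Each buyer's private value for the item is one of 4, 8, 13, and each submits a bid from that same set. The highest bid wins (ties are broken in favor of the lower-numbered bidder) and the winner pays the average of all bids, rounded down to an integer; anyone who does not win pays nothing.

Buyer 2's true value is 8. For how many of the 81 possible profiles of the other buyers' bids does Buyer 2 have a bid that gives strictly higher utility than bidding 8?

Others bid (4, 4, 4, 13): truth gives 0; bid 13 gives 1 > 0. Violating.
Others bid (4, 4, 13, 4): truth gives 0; bid 13 gives 1 > 0. Violating.
Others bid (4, 13, 4, 4): truth gives 0; bid 13 gives 1 > 0. Violating.
Others bid (8, 4, 4, 4): truth gives 0; bid 13 gives 2 > 0. Violating.
Others bid (4, 4, 4, 4): truth gives 4; no alternative beats it.
Others bid (4, 4, 4, 8): truth gives 3; no alternative beats it.
(Checking all 81 profiles: 7 have a profitable deviation, 74 do not.)

7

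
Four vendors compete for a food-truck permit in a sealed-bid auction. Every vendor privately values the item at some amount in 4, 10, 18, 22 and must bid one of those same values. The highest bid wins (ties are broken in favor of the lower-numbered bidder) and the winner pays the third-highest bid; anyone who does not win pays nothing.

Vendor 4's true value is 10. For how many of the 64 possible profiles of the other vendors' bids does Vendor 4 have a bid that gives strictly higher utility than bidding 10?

6

Others bid (4, 4, 10): truth gives 0; bid 18 gives 6 > 0. Violating.
Others bid (4, 4, 18): truth gives 0; bid 22 gives 6 > 0. Violating.
Others bid (4, 10, 4): truth gives 0; bid 18 gives 6 > 0. Violating.
Others bid (4, 18, 4): truth gives 0; bid 22 gives 6 > 0. Violating.
Others bid (4, 4, 4): truth gives 6; no alternative beats it.
Others bid (4, 4, 22): truth gives 0; no alternative beats it.
(Checking all 64 profiles: 6 have a profitable deviation, 58 do not.)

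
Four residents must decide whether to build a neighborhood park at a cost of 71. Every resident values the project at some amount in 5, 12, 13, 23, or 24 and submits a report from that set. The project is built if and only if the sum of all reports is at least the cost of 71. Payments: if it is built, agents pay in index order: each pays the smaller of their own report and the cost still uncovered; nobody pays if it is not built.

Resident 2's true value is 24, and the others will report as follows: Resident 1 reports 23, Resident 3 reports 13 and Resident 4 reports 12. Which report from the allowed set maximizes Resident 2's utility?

Report 5: project not built, utility 0.
Report 12: project not built, utility 0.
Report 13: project not built, utility 0.
Report 23: project built, pays 23, utility 24 - 23 = 1.
Report 24: project built, pays 24, utility 24 - 24 = 0.
The best choice is 23 with utility 1.

23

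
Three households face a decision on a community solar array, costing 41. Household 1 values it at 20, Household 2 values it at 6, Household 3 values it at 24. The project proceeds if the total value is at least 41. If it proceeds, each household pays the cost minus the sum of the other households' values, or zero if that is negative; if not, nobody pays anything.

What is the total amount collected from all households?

26

Total value 50 ≥ cost 41, so it is built.
Household 1: others sum to 30; max(0, 41 - 30) = 11.
Household 2: others sum to 44; max(0, 41 - 44) = 0.
Household 3: others sum to 26; max(0, 41 - 26) = 15.
Total collected = 11 + 0 + 15 = 26.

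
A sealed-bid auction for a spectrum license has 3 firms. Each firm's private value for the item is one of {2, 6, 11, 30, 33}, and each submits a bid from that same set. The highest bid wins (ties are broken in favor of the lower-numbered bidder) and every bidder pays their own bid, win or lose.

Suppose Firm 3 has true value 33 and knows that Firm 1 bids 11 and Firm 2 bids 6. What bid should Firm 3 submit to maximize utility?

Bid 2: loses but pays 2, utility -2.
Bid 6: loses but pays 6, utility -6.
Bid 11: loses but pays 11, utility -11.
Bid 30: wins, pays 30, utility 33 - 30 = 3.
Bid 33: wins, pays 33, utility 33 - 33 = 0.
The best choice is 30 with utility 3.

30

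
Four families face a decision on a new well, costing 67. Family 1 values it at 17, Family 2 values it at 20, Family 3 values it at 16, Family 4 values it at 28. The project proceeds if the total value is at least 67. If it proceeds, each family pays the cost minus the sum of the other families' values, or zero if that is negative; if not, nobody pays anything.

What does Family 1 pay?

3

Total value 81 ≥ cost 67, so the project is built.
The other families' values sum to 64.
Cost minus that sum is 67 - 64 = 3.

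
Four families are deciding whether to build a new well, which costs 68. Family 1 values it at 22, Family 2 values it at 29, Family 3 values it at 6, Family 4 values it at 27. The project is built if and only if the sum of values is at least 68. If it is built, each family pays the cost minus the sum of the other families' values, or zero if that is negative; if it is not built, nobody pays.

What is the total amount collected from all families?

Total value 84 ≥ cost 68, so it is built.
Family 1: others sum to 62; max(0, 68 - 62) = 6.
Family 2: others sum to 55; max(0, 68 - 55) = 13.
Family 3: others sum to 78; max(0, 68 - 78) = 0.
Family 4: others sum to 57; max(0, 68 - 57) = 11.
Total collected = 6 + 13 + 0 + 11 = 30.

30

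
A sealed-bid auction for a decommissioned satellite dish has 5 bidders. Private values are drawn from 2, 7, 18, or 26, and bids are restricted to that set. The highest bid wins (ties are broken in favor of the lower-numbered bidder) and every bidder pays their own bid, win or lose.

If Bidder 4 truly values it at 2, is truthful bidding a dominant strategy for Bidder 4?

Yes

Check each profile of the others' bids and compare truth against every alternative bid.
Others bid (2, 2, 2, 18): truth gives -2, best alternative gives -7.
Others bid (2, 2, 2, 26): truth gives -2, best alternative gives -7.
Others bid (2, 2, 7, 2): truth gives -2, best alternative gives -7.
Others bid (2, 2, 7, 7): truth gives -2, best alternative gives -7.
Others bid (2, 2, 7, 18): truth gives -2, best alternative gives -7.
Others bid (2, 2, 7, 26): truth gives -2, best alternative gives -7.
(Remaining 250 profiles checked similarly; truth is weakly best in each.)
In every case the truthful bid is at least as good as any alternative, so it is a dominant strategy.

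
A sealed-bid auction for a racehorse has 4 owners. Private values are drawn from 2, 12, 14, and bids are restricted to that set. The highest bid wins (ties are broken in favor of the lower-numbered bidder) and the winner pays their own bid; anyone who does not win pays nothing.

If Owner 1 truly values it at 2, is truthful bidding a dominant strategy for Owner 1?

Yes

Check each profile of the others' bids and compare truth against every alternative bid.
Others bid (2, 2, 2): truth gives 0, best alternative gives -10.
Others bid (2, 2, 12): truth gives 0, best alternative gives -10.
Others bid (2, 12, 2): truth gives 0, best alternative gives -10.
Others bid (2, 12, 12): truth gives 0, best alternative gives -10.
Others bid (12, 2, 2): truth gives 0, best alternative gives -10.
Others bid (12, 2, 12): truth gives 0, best alternative gives -10.
(Remaining 21 profiles checked similarly; truth is weakly best in each.)
In every case the truthful bid is at least as good as any alternative, so it is a dominant strategy.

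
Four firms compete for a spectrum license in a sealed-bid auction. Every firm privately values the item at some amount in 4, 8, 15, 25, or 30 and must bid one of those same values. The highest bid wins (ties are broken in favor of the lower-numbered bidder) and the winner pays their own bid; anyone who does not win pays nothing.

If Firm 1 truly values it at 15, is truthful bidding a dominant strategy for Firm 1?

Consider the case where Firm 2 bids 4, Firm 3 bids 4 and Firm 4 bids 4.
Truthful bid 15: wins, pays 15, utility 15 - 15 = 0.
Bid 4 instead: wins, pays 4, utility 15 - 4 = 11.
Since 11 > 0, bidding 4 is strictly better here, so truthful bidding is not dominant.

No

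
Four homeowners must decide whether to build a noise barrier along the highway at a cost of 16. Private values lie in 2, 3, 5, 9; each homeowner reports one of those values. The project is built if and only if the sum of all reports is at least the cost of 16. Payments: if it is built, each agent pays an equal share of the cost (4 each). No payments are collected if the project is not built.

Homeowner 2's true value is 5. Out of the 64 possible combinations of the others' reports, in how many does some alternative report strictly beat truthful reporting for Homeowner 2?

16

Others report (2, 2, 3): truth gives 0; report 9 gives 1 > 0. Violating.
Others report (2, 2, 5): truth gives 0; report 9 gives 1 > 0. Violating.
Others report (2, 3, 2): truth gives 0; report 9 gives 1 > 0. Violating.
Others report (2, 3, 3): truth gives 0; report 9 gives 1 > 0. Violating.
Others report (2, 2, 2): truth gives 0; no alternative beats it.
Others report (2, 2, 9): truth gives 1; no alternative beats it.
(Checking all 64 profiles: 16 have a profitable deviation, 48 do not.)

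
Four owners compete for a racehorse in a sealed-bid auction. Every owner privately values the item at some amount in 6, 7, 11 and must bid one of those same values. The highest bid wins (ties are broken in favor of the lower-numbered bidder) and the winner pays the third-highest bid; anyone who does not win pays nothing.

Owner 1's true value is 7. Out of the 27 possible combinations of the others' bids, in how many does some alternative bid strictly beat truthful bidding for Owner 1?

Others bid (6, 6, 11): truth gives 0; bid 11 gives 1 > 0. Violating.
Others bid (6, 11, 6): truth gives 0; bid 11 gives 1 > 0. Violating.
Others bid (11, 6, 6): truth gives 0; bid 11 gives 1 > 0. Violating.
Others bid (6, 6, 6): truth gives 1; no alternative beats it.
Others bid (6, 6, 7): truth gives 1; no alternative beats it.
(Checking all 27 profiles: 3 have a profitable deviation, 24 do not.)

3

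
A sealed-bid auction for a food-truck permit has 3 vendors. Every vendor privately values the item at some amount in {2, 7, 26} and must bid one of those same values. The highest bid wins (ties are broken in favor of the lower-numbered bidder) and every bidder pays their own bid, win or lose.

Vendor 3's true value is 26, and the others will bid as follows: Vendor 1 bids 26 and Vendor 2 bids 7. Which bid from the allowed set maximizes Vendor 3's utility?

2

Bid 2: loses but pays 2, utility -2.
Bid 7: loses but pays 7, utility -7.
Bid 26: loses but pays 26, utility -26.
The best choice is 2 with utility -2.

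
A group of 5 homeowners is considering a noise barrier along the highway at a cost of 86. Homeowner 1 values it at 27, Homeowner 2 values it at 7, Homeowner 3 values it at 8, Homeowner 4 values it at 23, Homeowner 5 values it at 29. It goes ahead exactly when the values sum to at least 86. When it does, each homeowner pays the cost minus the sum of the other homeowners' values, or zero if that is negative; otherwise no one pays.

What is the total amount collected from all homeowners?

Total value 94 ≥ cost 86, so it is built.
Homeowner 1: others sum to 67; max(0, 86 - 67) = 19.
Homeowner 2: others sum to 87; max(0, 86 - 87) = 0.
Homeowner 3: others sum to 86; max(0, 86 - 86) = 0.
Homeowner 4: others sum to 71; max(0, 86 - 71) = 15.
Homeowner 5: others sum to 65; max(0, 86 - 65) = 21.
Total collected = 19 + 0 + 0 + 15 + 21 = 55.

55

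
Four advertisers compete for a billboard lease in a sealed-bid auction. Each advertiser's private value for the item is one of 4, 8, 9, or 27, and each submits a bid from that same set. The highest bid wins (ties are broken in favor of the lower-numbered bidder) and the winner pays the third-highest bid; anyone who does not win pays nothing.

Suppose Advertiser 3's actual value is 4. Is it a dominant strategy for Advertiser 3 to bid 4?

Check each profile of the others' bids and compare truth against every alternative bid.
Others bid (4, 4, 4): truth gives 0, best alternative gives 0.
Others bid (4, 4, 8): truth gives 0, best alternative gives 0.
Others bid (4, 4, 9): truth gives 0, best alternative gives 0.
Others bid (4, 4, 27): truth gives 0, best alternative gives 0.
Others bid (4, 8, 4): truth gives 0, best alternative gives 0.
Others bid (4, 8, 8): truth gives 0, best alternative gives 0.
(Remaining 58 profiles checked similarly; truth is weakly best in each.)
In every case the truthful bid is at least as good as any alternative, so it is a dominant strategy.

Yes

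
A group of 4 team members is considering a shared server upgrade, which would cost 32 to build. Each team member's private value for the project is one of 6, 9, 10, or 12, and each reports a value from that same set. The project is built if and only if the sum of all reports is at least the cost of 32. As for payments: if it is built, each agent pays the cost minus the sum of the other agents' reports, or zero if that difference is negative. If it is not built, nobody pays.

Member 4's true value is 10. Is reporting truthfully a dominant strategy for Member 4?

Yes

Check each profile of the others' reports and compare truth against every alternative report.
Others report (9, 12, 12): truth gives 10, best alternative gives 10.
Others report (10, 10, 12): truth gives 10, best alternative gives 10.
Others report (10, 12, 10): truth gives 10, best alternative gives 10.
Others report (10, 12, 12): truth gives 10, best alternative gives 10.
Others report (12, 9, 12): truth gives 10, best alternative gives 10.
Others report (12, 10, 10): truth gives 10, best alternative gives 10.
(Remaining 58 profiles checked similarly; truth is weakly best in each.)
In every case the truthful report is at least as good as any alternative, so it is a dominant strategy.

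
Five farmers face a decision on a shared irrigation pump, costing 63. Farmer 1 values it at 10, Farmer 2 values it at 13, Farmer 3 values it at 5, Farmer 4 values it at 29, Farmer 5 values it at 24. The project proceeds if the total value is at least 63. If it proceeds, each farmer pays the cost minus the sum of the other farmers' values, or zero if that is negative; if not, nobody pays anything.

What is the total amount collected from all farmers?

17

Total value 81 ≥ cost 63, so it is built.
Farmer 1: others sum to 71; max(0, 63 - 71) = 0.
Farmer 2: others sum to 68; max(0, 63 - 68) = 0.
Farmer 3: others sum to 76; max(0, 63 - 76) = 0.
Farmer 4: others sum to 52; max(0, 63 - 52) = 11.
Farmer 5: others sum to 57; max(0, 63 - 57) = 6.
Total collected = 0 + 0 + 0 + 11 + 6 = 17.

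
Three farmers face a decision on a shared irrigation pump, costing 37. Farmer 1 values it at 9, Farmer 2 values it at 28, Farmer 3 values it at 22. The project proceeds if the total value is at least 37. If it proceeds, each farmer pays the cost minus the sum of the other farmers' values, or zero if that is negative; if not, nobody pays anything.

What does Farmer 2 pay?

Total value 59 ≥ cost 37, so the project is built.
The other farmers' values sum to 31.
Cost minus that sum is 37 - 31 = 6.

6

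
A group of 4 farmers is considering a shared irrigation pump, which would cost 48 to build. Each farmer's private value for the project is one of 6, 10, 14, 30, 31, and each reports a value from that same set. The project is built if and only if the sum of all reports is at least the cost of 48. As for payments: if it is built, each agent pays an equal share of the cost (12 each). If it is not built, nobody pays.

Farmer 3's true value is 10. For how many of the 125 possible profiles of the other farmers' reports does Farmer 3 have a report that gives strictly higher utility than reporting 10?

Others report (10, 14, 14): truth gives -2; report 6 gives 0 > -2. Violating.
Others report (14, 10, 14): truth gives -2; report 6 gives 0 > -2. Violating.
Others report (14, 14, 10): truth gives -2; report 6 gives 0 > -2. Violating.
Others report (6, 6, 6): truth gives 0; no alternative beats it.
Others report (6, 6, 10): truth gives 0; no alternative beats it.
(Checking all 125 profiles: 3 have a profitable deviation, 122 do not.)

3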